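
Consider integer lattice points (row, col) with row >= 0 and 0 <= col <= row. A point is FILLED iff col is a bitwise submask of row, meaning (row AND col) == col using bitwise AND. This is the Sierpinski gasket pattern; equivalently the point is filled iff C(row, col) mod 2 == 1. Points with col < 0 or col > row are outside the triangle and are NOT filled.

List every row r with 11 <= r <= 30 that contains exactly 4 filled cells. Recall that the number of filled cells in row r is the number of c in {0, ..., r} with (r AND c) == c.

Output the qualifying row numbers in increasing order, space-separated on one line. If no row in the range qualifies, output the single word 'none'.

Answer: 12 17 18 20 24

Derivation:
Row r has 2^popcount(r) filled cells, so we need popcount(r) = log2(4) = 2.
Scan r = 11..30 and keep those with exactly 2 one-bits:
r=11=1011 popcount=3 -> skip
r=12=1100 popcount=2 -> KEEP
r=13=1101 popcount=3 -> skip
r=14=1110 popcount=3 -> skip
r=15=1111 popcount=4 -> skip
r=16=10000 popcount=1 -> skip
r=17=10001 popcount=2 -> KEEP
r=18=10010 popcount=2 -> KEEP
r=19=10011 popcount=3 -> skip
r=20=10100 popcount=2 -> KEEP
r=21=10101 popcount=3 -> skip
r=22=10110 popcount=3 -> skip
r=23=10111 popcount=4 -> skip
r=24=11000 popcount=2 -> KEEP
r=25=11001 popcount=3 -> skip
r=26=11010 popcount=3 -> skip
r=27=11011 popcount=4 -> skip
r=28=11100 popcount=3 -> skip
r=29=11101 popcount=4 -> skip
r=30=11110 popcount=4 -> skip
Kept rows: 12 17 18 20 24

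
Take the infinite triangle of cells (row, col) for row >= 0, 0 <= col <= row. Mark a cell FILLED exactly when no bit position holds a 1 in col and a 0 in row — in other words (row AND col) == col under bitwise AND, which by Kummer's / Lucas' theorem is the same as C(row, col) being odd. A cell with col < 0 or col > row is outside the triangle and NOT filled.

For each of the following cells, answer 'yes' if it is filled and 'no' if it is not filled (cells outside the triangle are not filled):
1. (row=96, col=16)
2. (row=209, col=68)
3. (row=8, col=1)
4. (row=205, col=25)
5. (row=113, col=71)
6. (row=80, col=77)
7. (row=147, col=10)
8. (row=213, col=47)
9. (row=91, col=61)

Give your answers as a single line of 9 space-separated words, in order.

Answer: no no no no no no no no no

Derivation:
(96,16): row=0b1100000, col=0b10000, row AND col = 0b0 = 0; 0 != 16 -> empty
(209,68): row=0b11010001, col=0b1000100, row AND col = 0b1000000 = 64; 64 != 68 -> empty
(8,1): row=0b1000, col=0b1, row AND col = 0b0 = 0; 0 != 1 -> empty
(205,25): row=0b11001101, col=0b11001, row AND col = 0b1001 = 9; 9 != 25 -> empty
(113,71): row=0b1110001, col=0b1000111, row AND col = 0b1000001 = 65; 65 != 71 -> empty
(80,77): row=0b1010000, col=0b1001101, row AND col = 0b1000000 = 64; 64 != 77 -> empty
(147,10): row=0b10010011, col=0b1010, row AND col = 0b10 = 2; 2 != 10 -> empty
(213,47): row=0b11010101, col=0b101111, row AND col = 0b101 = 5; 5 != 47 -> empty
(91,61): row=0b1011011, col=0b111101, row AND col = 0b11001 = 25; 25 != 61 -> empty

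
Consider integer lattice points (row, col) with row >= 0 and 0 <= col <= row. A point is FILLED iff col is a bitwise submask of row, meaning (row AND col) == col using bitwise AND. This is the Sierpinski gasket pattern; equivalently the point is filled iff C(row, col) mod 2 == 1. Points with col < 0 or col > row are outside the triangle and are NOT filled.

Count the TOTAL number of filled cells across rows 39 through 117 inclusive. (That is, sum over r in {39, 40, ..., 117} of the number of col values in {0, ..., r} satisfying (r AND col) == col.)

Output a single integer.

r39=100111 pc4: +16 =16
r40=101000 pc2: +4 =20
r41=101001 pc3: +8 =28
r42=101010 pc3: +8 =36
r43=101011 pc4: +16 =52
r44=101100 pc3: +8 =60
r45=101101 pc4: +16 =76
r46=101110 pc4: +16 =92
r47=101111 pc5: +32 =124
r48=110000 pc2: +4 =128
r49=110001 pc3: +8 =136
r50=110010 pc3: +8 =144
r51=110011 pc4: +16 =160
r52=110100 pc3: +8 =168
r53=110101 pc4: +16 =184
r54=110110 pc4: +16 =200
r55=110111 pc5: +32 =232
r56=111000 pc3: +8 =240
r57=111001 pc4: +16 =256
r58=111010 pc4: +16 =272
r59=111011 pc5: +32 =304
r60=111100 pc4: +16 =320
r61=111101 pc5: +32 =352
r62=111110 pc5: +32 =384
r63=111111 pc6: +64 =448
r64=1000000 pc1: +2 =450
r65=1000001 pc2: +4 =454
r66=1000010 pc2: +4 =458
r67=1000011 pc3: +8 =466
r68=1000100 pc2: +4 =470
r69=1000101 pc3: +8 =478
r70=1000110 pc3: +8 =486
r71=1000111 pc4: +16 =502
r72=1001000 pc2: +4 =506
r73=1001001 pc3: +8 =514
r74=1001010 pc3: +8 =522
r75=1001011 pc4: +16 =538
r76=1001100 pc3: +8 =546
r77=1001101 pc4: +16 =562
r78=1001110 pc4: +16 =578
r79=1001111 pc5: +32 =610
r80=1010000 pc2: +4 =614
r81=1010001 pc3: +8 =622
r82=1010010 pc3: +8 =630
r83=1010011 pc4: +16 =646
r84=1010100 pc3: +8 =654
r85=1010101 pc4: +16 =670
r86=1010110 pc4: +16 =686
r87=1010111 pc5: +32 =718
r88=1011000 pc3: +8 =726
r89=1011001 pc4: +16 =742
r90=1011010 pc4: +16 =758
r91=1011011 pc5: +32 =790
r92=1011100 pc4: +16 =806
r93=1011101 pc5: +32 =838
r94=1011110 pc5: +32 =870
r95=1011111 pc6: +64 =934
r96=1100000 pc2: +4 =938
r97=1100001 pc3: +8 =946
r98=1100010 pc3: +8 =954
r99=1100011 pc4: +16 =970
r100=1100100 pc3: +8 =978
r101=1100101 pc4: +16 =994
r102=1100110 pc4: +16 =1010
r103=1100111 pc5: +32 =1042
r104=1101000 pc3: +8 =1050
r105=1101001 pc4: +16 =1066
r106=1101010 pc4: +16 =1082
r107=1101011 pc5: +32 =1114
r108=1101100 pc4: +16 =1130
r109=1101101 pc5: +32 =1162
r110=1101110 pc5: +32 =1194
r111=1101111 pc6: +64 =1258
r112=1110000 pc3: +8 =1266
r113=1110001 pc4: +16 =1282
r114=1110010 pc4: +16 =1298
r115=1110011 pc5: +32 =1330
r116=1110100 pc4: +16 =1346
r117=1110101 pc5: +32 =1378

Answer: 1378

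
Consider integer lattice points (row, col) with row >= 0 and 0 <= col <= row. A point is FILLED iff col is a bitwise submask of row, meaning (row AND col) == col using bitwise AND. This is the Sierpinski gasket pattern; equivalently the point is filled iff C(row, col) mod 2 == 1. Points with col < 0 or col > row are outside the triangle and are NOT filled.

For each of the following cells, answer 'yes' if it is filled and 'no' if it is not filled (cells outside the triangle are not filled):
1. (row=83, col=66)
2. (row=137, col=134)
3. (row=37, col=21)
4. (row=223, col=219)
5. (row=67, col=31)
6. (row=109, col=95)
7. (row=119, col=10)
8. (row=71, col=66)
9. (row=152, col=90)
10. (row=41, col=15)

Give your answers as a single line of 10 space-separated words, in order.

Answer: yes no no yes no no no yes no no

Derivation:
(83,66): row=0b1010011, col=0b1000010, row AND col = 0b1000010 = 66; 66 == 66 -> filled
(137,134): row=0b10001001, col=0b10000110, row AND col = 0b10000000 = 128; 128 != 134 -> empty
(37,21): row=0b100101, col=0b10101, row AND col = 0b101 = 5; 5 != 21 -> empty
(223,219): row=0b11011111, col=0b11011011, row AND col = 0b11011011 = 219; 219 == 219 -> filled
(67,31): row=0b1000011, col=0b11111, row AND col = 0b11 = 3; 3 != 31 -> empty
(109,95): row=0b1101101, col=0b1011111, row AND col = 0b1001101 = 77; 77 != 95 -> empty
(119,10): row=0b1110111, col=0b1010, row AND col = 0b10 = 2; 2 != 10 -> empty
(71,66): row=0b1000111, col=0b1000010, row AND col = 0b1000010 = 66; 66 == 66 -> filled
(152,90): row=0b10011000, col=0b1011010, row AND col = 0b11000 = 24; 24 != 90 -> empty
(41,15): row=0b101001, col=0b1111, row AND col = 0b1001 = 9; 9 != 15 -> empty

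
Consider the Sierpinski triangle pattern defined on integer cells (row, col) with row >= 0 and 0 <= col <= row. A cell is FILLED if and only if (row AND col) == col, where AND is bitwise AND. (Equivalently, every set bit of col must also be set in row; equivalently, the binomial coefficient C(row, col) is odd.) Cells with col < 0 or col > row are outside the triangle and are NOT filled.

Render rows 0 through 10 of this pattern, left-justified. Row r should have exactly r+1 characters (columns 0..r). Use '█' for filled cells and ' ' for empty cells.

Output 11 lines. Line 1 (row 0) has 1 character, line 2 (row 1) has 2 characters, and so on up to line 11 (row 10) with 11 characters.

Answer: █
██
█ █
████
█   █
██  ██
█ █ █ █
████████
█       █
██      ██
█ █     █ █

Derivation:
r0=0: █
r1=1: ██
r2=10: █ █
r3=11: ████
r4=100: █   █
r5=101: ██  ██
r6=110: █ █ █ █
r7=111: ████████
r8=1000: █       █
r9=1001: ██      ██
r10=1010: █ █     █ █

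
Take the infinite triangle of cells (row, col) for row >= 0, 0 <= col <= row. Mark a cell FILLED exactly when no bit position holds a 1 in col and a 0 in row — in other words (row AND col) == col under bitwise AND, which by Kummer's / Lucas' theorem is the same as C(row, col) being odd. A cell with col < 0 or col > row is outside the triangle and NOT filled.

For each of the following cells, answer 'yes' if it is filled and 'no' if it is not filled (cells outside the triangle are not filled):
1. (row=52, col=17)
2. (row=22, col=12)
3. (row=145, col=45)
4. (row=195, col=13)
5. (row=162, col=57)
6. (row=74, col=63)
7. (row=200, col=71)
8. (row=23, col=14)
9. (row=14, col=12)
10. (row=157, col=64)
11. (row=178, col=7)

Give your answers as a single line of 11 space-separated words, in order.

(52,17): row=0b110100, col=0b10001, row AND col = 0b10000 = 16; 16 != 17 -> empty
(22,12): row=0b10110, col=0b1100, row AND col = 0b100 = 4; 4 != 12 -> empty
(145,45): row=0b10010001, col=0b101101, row AND col = 0b1 = 1; 1 != 45 -> empty
(195,13): row=0b11000011, col=0b1101, row AND col = 0b1 = 1; 1 != 13 -> empty
(162,57): row=0b10100010, col=0b111001, row AND col = 0b100000 = 32; 32 != 57 -> empty
(74,63): row=0b1001010, col=0b111111, row AND col = 0b1010 = 10; 10 != 63 -> empty
(200,71): row=0b11001000, col=0b1000111, row AND col = 0b1000000 = 64; 64 != 71 -> empty
(23,14): row=0b10111, col=0b1110, row AND col = 0b110 = 6; 6 != 14 -> empty
(14,12): row=0b1110, col=0b1100, row AND col = 0b1100 = 12; 12 == 12 -> filled
(157,64): row=0b10011101, col=0b1000000, row AND col = 0b0 = 0; 0 != 64 -> empty
(178,7): row=0b10110010, col=0b111, row AND col = 0b10 = 2; 2 != 7 -> empty

Answer: no no no no no no no no yes no no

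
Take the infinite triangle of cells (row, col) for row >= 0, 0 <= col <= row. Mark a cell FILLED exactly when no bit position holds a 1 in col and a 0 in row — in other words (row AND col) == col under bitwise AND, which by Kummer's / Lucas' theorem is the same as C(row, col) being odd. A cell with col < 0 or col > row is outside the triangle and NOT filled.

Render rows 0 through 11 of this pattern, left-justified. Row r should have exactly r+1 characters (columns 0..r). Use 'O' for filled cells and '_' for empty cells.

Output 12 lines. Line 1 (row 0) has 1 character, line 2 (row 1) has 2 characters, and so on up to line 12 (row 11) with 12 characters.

Answer: O
OO
O_O
OOOO
O___O
OO__OO
O_O_O_O
OOOOOOOO
O_______O
OO______OO
O_O_____O_O
OOOO____OOOO

Derivation:
r0=0: O
r1=1: OO
r2=10: O_O
r3=11: OOOO
r4=100: O___O
r5=101: OO__OO
r6=110: O_O_O_O
r7=111: OOOOOOOO
r8=1000: O_______O
r9=1001: OO______OO
r10=1010: O_O_____O_O
r11=1011: OOOO____OOOO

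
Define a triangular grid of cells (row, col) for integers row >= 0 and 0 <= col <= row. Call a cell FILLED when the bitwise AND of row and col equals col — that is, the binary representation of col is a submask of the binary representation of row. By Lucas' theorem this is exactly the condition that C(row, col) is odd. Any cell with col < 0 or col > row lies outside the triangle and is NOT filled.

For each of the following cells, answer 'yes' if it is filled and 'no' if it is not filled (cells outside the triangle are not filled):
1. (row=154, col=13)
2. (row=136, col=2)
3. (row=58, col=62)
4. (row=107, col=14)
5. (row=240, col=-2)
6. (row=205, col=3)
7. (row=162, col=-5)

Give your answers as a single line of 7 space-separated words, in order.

(154,13): row=0b10011010, col=0b1101, row AND col = 0b1000 = 8; 8 != 13 -> empty
(136,2): row=0b10001000, col=0b10, row AND col = 0b0 = 0; 0 != 2 -> empty
(58,62): col outside [0, 58] -> not filled
(107,14): row=0b1101011, col=0b1110, row AND col = 0b1010 = 10; 10 != 14 -> empty
(240,-2): col outside [0, 240] -> not filled
(205,3): row=0b11001101, col=0b11, row AND col = 0b1 = 1; 1 != 3 -> empty
(162,-5): col outside [0, 162] -> not filled

Answer: no no no no no no no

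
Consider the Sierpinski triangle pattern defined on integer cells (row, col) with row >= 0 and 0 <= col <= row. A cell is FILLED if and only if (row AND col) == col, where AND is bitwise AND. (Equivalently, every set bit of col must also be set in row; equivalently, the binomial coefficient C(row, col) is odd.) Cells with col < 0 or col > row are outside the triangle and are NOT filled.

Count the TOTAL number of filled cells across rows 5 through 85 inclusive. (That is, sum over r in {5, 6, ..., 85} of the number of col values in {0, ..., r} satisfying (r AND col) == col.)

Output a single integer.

r5=101 pc2: +4 =4
r6=110 pc2: +4 =8
r7=111 pc3: +8 =16
r8=1000 pc1: +2 =18
r9=1001 pc2: +4 =22
r10=1010 pc2: +4 =26
r11=1011 pc3: +8 =34
r12=1100 pc2: +4 =38
r13=1101 pc3: +8 =46
r14=1110 pc3: +8 =54
r15=1111 pc4: +16 =70
r16=10000 pc1: +2 =72
r17=10001 pc2: +4 =76
r18=10010 pc2: +4 =80
r19=10011 pc3: +8 =88
r20=10100 pc2: +4 =92
r21=10101 pc3: +8 =100
r22=10110 pc3: +8 =108
r23=10111 pc4: +16 =124
r24=11000 pc2: +4 =128
r25=11001 pc3: +8 =136
r26=11010 pc3: +8 =144
r27=11011 pc4: +16 =160
r28=11100 pc3: +8 =168
r29=11101 pc4: +16 =184
r30=11110 pc4: +16 =200
r31=11111 pc5: +32 =232
r32=100000 pc1: +2 =234
r33=100001 pc2: +4 =238
r34=100010 pc2: +4 =242
r35=100011 pc3: +8 =250
r36=100100 pc2: +4 =254
r37=100101 pc3: +8 =262
r38=100110 pc3: +8 =270
r39=100111 pc4: +16 =286
r40=101000 pc2: +4 =290
r41=101001 pc3: +8 =298
r42=101010 pc3: +8 =306
r43=101011 pc4: +16 =322
r44=101100 pc3: +8 =330
r45=101101 pc4: +16 =346
r46=101110 pc4: +16 =362
r47=101111 pc5: +32 =394
r48=110000 pc2: +4 =398
r49=110001 pc3: +8 =406
r50=110010 pc3: +8 =414
r51=110011 pc4: +16 =430
r52=110100 pc3: +8 =438
r53=110101 pc4: +16 =454
r54=110110 pc4: +16 =470
r55=110111 pc5: +32 =502
r56=111000 pc3: +8 =510
r57=111001 pc4: +16 =526
r58=111010 pc4: +16 =542
r59=111011 pc5: +32 =574
r60=111100 pc4: +16 =590
r61=111101 pc5: +32 =622
r62=111110 pc5: +32 =654
r63=111111 pc6: +64 =718
r64=1000000 pc1: +2 =720
r65=1000001 pc2: +4 =724
r66=1000010 pc2: +4 =728
r67=1000011 pc3: +8 =736
r68=1000100 pc2: +4 =740
r69=1000101 pc3: +8 =748
r70=1000110 pc3: +8 =756
r71=1000111 pc4: +16 =772
r72=1001000 pc2: +4 =776
r73=1001001 pc3: +8 =784
r74=1001010 pc3: +8 =792
r75=1001011 pc4: +16 =808
r76=1001100 pc3: +8 =816
r77=1001101 pc4: +16 =832
r78=1001110 pc4: +16 =848
r79=1001111 pc5: +32 =880
r80=1010000 pc2: +4 =884
r81=1010001 pc3: +8 =892
r82=1010010 pc3: +8 =900
r83=1010011 pc4: +16 =916
r84=1010100 pc3: +8 =924
r85=1010101 pc4: +16 =940

Answer: 940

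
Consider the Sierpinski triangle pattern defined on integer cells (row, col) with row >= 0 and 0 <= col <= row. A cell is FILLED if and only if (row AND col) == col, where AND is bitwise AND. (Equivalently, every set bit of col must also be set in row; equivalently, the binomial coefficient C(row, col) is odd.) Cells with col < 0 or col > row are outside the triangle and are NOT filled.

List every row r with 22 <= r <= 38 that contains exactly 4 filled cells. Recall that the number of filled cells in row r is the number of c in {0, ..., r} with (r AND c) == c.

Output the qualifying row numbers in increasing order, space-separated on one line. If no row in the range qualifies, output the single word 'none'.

Answer: 24 33 34 36

Derivation:
Row r has 2^popcount(r) filled cells, so we need popcount(r) = log2(4) = 2.
Scan r = 22..38 and keep those with exactly 2 one-bits:
r=22=10110 popcount=3 -> skip
r=23=10111 popcount=4 -> skip
r=24=11000 popcount=2 -> KEEP
r=25=11001 popcount=3 -> skip
r=26=11010 popcount=3 -> skip
r=27=11011 popcount=4 -> skip
r=28=11100 popcount=3 -> skip
r=29=11101 popcount=4 -> skip
r=30=11110 popcount=4 -> skip
r=31=11111 popcount=5 -> skip
r=32=100000 popcount=1 -> skip
r=33=100001 popcount=2 -> KEEP
r=34=100010 popcount=2 -> KEEP
r=35=100011 popcount=3 -> skip
r=36=100100 popcount=2 -> KEEP
r=37=100101 popcount=3 -> skip
r=38=100110 popcount=3 -> skip
Kept rows: 24 33 34 36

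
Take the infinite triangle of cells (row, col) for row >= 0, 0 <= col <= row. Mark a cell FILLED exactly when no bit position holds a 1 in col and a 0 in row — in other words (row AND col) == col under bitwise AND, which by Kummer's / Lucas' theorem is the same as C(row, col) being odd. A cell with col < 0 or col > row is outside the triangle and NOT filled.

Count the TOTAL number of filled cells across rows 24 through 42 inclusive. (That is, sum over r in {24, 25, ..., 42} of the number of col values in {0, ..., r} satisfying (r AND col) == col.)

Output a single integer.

r24=11000 pc2: +4 =4
r25=11001 pc3: +8 =12
r26=11010 pc3: +8 =20
r27=11011 pc4: +16 =36
r28=11100 pc3: +8 =44
r29=11101 pc4: +16 =60
r30=11110 pc4: +16 =76
r31=11111 pc5: +32 =108
r32=100000 pc1: +2 =110
r33=100001 pc2: +4 =114
r34=100010 pc2: +4 =118
r35=100011 pc3: +8 =126
r36=100100 pc2: +4 =130
r37=100101 pc3: +8 =138
r38=100110 pc3: +8 =146
r39=100111 pc4: +16 =162
r40=101000 pc2: +4 =166
r41=101001 pc3: +8 =174
r42=101010 pc3: +8 =182

Answer: 182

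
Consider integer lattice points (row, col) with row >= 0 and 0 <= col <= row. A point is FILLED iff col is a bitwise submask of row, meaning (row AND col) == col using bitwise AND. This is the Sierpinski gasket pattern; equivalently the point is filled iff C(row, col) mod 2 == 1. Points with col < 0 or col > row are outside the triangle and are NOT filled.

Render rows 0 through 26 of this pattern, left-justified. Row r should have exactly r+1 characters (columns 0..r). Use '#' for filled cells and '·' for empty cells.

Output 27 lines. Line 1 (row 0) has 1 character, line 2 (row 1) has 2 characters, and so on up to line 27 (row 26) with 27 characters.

Answer: #
##
#·#
####
#···#
##··##
#·#·#·#
########
#·······#
##······##
#·#·····#·#
####····####
#···#···#···#
##··##··##··##
#·#·#·#·#·#·#·#
################
#···············#
##··············##
#·#·············#·#
####············####
#···#···········#···#
##··##··········##··##
#·#·#·#·········#·#·#·#
########········########
#·······#·······#·······#
##······##······##······##
#·#·····#·#·····#·#·····#·#

Derivation:
r0=0: #
r1=1: ##
r2=10: #·#
r3=11: ####
r4=100: #···#
r5=101: ##··##
r6=110: #·#·#·#
r7=111: ########
r8=1000: #·······#
r9=1001: ##······##
r10=1010: #·#·····#·#
r11=1011: ####····####
r12=1100: #···#···#···#
r13=1101: ##··##··##··##
r14=1110: #·#·#·#·#·#·#·#
r15=1111: ################
r16=10000: #···············#
r17=10001: ##··············##
r18=10010: #·#·············#·#
r19=10011: ####············####
r20=10100: #···#···········#···#
r21=10101: ##··##··········##··##
r22=10110: #·#·#·#·········#·#·#·#
r23=10111: ########········########
r24=11000: #·······#·······#·······#
r25=11001: ##······##······##······##
r26=11010: #·#·····#·#·····#·#·····#·#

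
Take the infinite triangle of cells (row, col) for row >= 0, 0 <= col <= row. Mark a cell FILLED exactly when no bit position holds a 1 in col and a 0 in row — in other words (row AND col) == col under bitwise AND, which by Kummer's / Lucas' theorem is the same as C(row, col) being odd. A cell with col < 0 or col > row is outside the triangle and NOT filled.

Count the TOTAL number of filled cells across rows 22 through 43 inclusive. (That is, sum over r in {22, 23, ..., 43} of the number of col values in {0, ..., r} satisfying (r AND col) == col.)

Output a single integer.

r22=10110 pc3: +8 =8
r23=10111 pc4: +16 =24
r24=11000 pc2: +4 =28
r25=11001 pc3: +8 =36
r26=11010 pc3: +8 =44
r27=11011 pc4: +16 =60
r28=11100 pc3: +8 =68
r29=11101 pc4: +16 =84
r30=11110 pc4: +16 =100
r31=11111 pc5: +32 =132
r32=100000 pc1: +2 =134
r33=100001 pc2: +4 =138
r34=100010 pc2: +4 =142
r35=100011 pc3: +8 =150
r36=100100 pc2: +4 =154
r37=100101 pc3: +8 =162
r38=100110 pc3: +8 =170
r39=100111 pc4: +16 =186
r40=101000 pc2: +4 =190
r41=101001 pc3: +8 =198
r42=101010 pc3: +8 =206
r43=101011 pc4: +16 =222

Answer: 222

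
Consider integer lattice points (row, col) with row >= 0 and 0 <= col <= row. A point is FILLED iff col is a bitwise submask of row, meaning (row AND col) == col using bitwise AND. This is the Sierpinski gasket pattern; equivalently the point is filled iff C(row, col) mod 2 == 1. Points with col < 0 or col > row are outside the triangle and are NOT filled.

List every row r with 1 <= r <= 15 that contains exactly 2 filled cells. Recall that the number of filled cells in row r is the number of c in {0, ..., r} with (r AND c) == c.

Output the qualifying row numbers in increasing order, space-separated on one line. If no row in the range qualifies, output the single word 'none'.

Row r has 2^popcount(r) filled cells, so we need popcount(r) = log2(2) = 1.
Scan r = 1..15 and keep those with exactly 1 one-bits:
r=1=1 popcount=1 -> KEEP
r=2=10 popcount=1 -> KEEP
r=3=11 popcount=2 -> skip
r=4=100 popcount=1 -> KEEP
r=5=101 popcount=2 -> skip
r=6=110 popcount=2 -> skip
r=7=111 popcount=3 -> skip
r=8=1000 popcount=1 -> KEEP
r=9=1001 popcount=2 -> skip
r=10=1010 popcount=2 -> skip
r=11=1011 popcount=3 -> skip
r=12=1100 popcount=2 -> skip
r=13=1101 popcount=3 -> skip
r=14=1110 popcount=3 -> skip
r=15=1111 popcount=4 -> skip
Kept rows: 1 2 4 8

Answer: 1 2 4 8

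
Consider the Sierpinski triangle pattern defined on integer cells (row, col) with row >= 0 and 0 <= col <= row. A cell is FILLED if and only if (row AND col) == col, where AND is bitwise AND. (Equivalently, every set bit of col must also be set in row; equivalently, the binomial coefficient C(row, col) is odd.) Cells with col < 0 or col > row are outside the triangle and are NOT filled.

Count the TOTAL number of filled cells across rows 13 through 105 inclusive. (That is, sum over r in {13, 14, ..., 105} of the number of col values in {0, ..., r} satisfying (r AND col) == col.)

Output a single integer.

Answer: 1298

Derivation:
r13=1101 pc3: +8 =8
r14=1110 pc3: +8 =16
r15=1111 pc4: +16 =32
r16=10000 pc1: +2 =34
r17=10001 pc2: +4 =38
r18=10010 pc2: +4 =42
r19=10011 pc3: +8 =50
r20=10100 pc2: +4 =54
r21=10101 pc3: +8 =62
r22=10110 pc3: +8 =70
r23=10111 pc4: +16 =86
r24=11000 pc2: +4 =90
r25=11001 pc3: +8 =98
r26=11010 pc3: +8 =106
r27=11011 pc4: +16 =122
r28=11100 pc3: +8 =130
r29=11101 pc4: +16 =146
r30=11110 pc4: +16 =162
r31=11111 pc5: +32 =194
r32=100000 pc1: +2 =196
r33=100001 pc2: +4 =200
r34=100010 pc2: +4 =204
r35=100011 pc3: +8 =212
r36=100100 pc2: +4 =216
r37=100101 pc3: +8 =224
r38=100110 pc3: +8 =232
r39=100111 pc4: +16 =248
r40=101000 pc2: +4 =252
r41=101001 pc3: +8 =260
r42=101010 pc3: +8 =268
r43=101011 pc4: +16 =284
r44=101100 pc3: +8 =292
r45=101101 pc4: +16 =308
r46=101110 pc4: +16 =324
r47=101111 pc5: +32 =356
r48=110000 pc2: +4 =360
r49=110001 pc3: +8 =368
r50=110010 pc3: +8 =376
r51=110011 pc4: +16 =392
r52=110100 pc3: +8 =400
r53=110101 pc4: +16 =416
r54=110110 pc4: +16 =432
r55=110111 pc5: +32 =464
r56=111000 pc3: +8 =472
r57=111001 pc4: +16 =488
r58=111010 pc4: +16 =504
r59=111011 pc5: +32 =536
r60=111100 pc4: +16 =552
r61=111101 pc5: +32 =584
r62=111110 pc5: +32 =616
r63=111111 pc6: +64 =680
r64=1000000 pc1: +2 =682
r65=1000001 pc2: +4 =686
r66=1000010 pc2: +4 =690
r67=1000011 pc3: +8 =698
r68=1000100 pc2: +4 =702
r69=1000101 pc3: +8 =710
r70=1000110 pc3: +8 =718
r71=1000111 pc4: +16 =734
r72=1001000 pc2: +4 =738
r73=1001001 pc3: +8 =746
r74=1001010 pc3: +8 =754
r75=1001011 pc4: +16 =770
r76=1001100 pc3: +8 =778
r77=1001101 pc4: +16 =794
r78=1001110 pc4: +16 =810
r79=1001111 pc5: +32 =842
r80=1010000 pc2: +4 =846
r81=1010001 pc3: +8 =854
r82=1010010 pc3: +8 =862
r83=1010011 pc4: +16 =878
r84=1010100 pc3: +8 =886
r85=1010101 pc4: +16 =902
r86=1010110 pc4: +16 =918
r87=1010111 pc5: +32 =950
r88=1011000 pc3: +8 =958
r89=1011001 pc4: +16 =974
r90=1011010 pc4: +16 =990
r91=1011011 pc5: +32 =1022
r92=1011100 pc4: +16 =1038
r93=1011101 pc5: +32 =1070
r94=1011110 pc5: +32 =1102
r95=1011111 pc6: +64 =1166
r96=1100000 pc2: +4 =1170
r97=1100001 pc3: +8 =1178
r98=1100010 pc3: +8 =1186
r99=1100011 pc4: +16 =1202
r100=1100100 pc3: +8 =1210
r101=1100101 pc4: +16 =1226
r102=1100110 pc4: +16 =1242
r103=1100111 pc5: +32 =1274
r104=1101000 pc3: +8 =1282
r105=1101001 pc4: +16 =1298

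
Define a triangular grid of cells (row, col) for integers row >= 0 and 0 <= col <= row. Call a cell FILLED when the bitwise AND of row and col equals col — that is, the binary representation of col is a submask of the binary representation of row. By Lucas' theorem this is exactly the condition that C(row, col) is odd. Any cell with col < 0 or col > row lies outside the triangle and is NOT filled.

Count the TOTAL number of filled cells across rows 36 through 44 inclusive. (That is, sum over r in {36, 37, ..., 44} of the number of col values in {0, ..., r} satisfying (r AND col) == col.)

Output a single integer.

r36=100100 pc2: +4 =4
r37=100101 pc3: +8 =12
r38=100110 pc3: +8 =20
r39=100111 pc4: +16 =36
r40=101000 pc2: +4 =40
r41=101001 pc3: +8 =48
r42=101010 pc3: +8 =56
r43=101011 pc4: +16 =72
r44=101100 pc3: +8 =80

Answer: 80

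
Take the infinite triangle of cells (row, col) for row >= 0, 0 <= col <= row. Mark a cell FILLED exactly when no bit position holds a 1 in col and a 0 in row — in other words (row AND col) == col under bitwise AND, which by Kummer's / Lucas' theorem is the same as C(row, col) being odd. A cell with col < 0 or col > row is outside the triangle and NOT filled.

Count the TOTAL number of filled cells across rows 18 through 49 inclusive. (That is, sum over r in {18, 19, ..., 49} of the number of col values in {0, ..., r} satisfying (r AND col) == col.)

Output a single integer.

r18=10010 pc2: +4 =4
r19=10011 pc3: +8 =12
r20=10100 pc2: +4 =16
r21=10101 pc3: +8 =24
r22=10110 pc3: +8 =32
r23=10111 pc4: +16 =48
r24=11000 pc2: +4 =52
r25=11001 pc3: +8 =60
r26=11010 pc3: +8 =68
r27=11011 pc4: +16 =84
r28=11100 pc3: +8 =92
r29=11101 pc4: +16 =108
r30=11110 pc4: +16 =124
r31=11111 pc5: +32 =156
r32=100000 pc1: +2 =158
r33=100001 pc2: +4 =162
r34=100010 pc2: +4 =166
r35=100011 pc3: +8 =174
r36=100100 pc2: +4 =178
r37=100101 pc3: +8 =186
r38=100110 pc3: +8 =194
r39=100111 pc4: +16 =210
r40=101000 pc2: +4 =214
r41=101001 pc3: +8 =222
r42=101010 pc3: +8 =230
r43=101011 pc4: +16 =246
r44=101100 pc3: +8 =254
r45=101101 pc4: +16 =270
r46=101110 pc4: +16 =286
r47=101111 pc5: +32 =318
r48=110000 pc2: +4 =322
r49=110001 pc3: +8 =330

Answer: 330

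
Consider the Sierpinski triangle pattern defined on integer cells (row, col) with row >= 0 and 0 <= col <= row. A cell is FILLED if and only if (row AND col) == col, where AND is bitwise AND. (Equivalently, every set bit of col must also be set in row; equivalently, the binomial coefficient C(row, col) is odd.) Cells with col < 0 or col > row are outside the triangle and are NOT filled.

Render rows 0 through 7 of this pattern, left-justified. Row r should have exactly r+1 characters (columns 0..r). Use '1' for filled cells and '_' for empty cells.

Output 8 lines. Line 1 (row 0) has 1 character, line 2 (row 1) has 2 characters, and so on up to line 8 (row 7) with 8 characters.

r0=0: 1
r1=1: 11
r2=10: 1_1
r3=11: 1111
r4=100: 1___1
r5=101: 11__11
r6=110: 1_1_1_1
r7=111: 11111111

Answer: 1
11
1_1
1111
1___1
11__11
1_1_1_1
11111111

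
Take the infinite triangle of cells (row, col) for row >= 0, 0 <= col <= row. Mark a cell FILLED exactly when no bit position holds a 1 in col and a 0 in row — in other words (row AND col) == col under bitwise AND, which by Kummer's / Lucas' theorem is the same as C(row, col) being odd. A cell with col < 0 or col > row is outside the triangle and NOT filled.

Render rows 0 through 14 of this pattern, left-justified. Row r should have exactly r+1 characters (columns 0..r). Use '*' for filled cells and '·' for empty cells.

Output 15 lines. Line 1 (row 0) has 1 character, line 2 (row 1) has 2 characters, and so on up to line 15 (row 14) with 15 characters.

r0=0: *
r1=1: **
r2=10: *·*
r3=11: ****
r4=100: *···*
r5=101: **··**
r6=110: *·*·*·*
r7=111: ********
r8=1000: *·······*
r9=1001: **······**
r10=1010: *·*·····*·*
r11=1011: ****····****
r12=1100: *···*···*···*
r13=1101: **··**··**··**
r14=1110: *·*·*·*·*·*·*·*

Answer: *
**
*·*
****
*···*
**··**
*·*·*·*
********
*·······*
**······**
*·*·····*·*
****····****
*···*···*···*
**··**··**··**
*·*·*·*·*·*·*·*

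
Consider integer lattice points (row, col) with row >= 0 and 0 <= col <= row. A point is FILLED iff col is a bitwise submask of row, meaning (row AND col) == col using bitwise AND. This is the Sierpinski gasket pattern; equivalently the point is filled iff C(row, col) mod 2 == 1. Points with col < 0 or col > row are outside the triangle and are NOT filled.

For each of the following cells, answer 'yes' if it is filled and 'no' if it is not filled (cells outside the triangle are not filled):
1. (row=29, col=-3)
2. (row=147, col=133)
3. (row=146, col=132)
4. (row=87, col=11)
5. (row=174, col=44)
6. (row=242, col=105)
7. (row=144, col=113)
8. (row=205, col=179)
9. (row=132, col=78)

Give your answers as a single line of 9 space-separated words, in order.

Answer: no no no no yes no no no no

Derivation:
(29,-3): col outside [0, 29] -> not filled
(147,133): row=0b10010011, col=0b10000101, row AND col = 0b10000001 = 129; 129 != 133 -> empty
(146,132): row=0b10010010, col=0b10000100, row AND col = 0b10000000 = 128; 128 != 132 -> empty
(87,11): row=0b1010111, col=0b1011, row AND col = 0b11 = 3; 3 != 11 -> empty
(174,44): row=0b10101110, col=0b101100, row AND col = 0b101100 = 44; 44 == 44 -> filled
(242,105): row=0b11110010, col=0b1101001, row AND col = 0b1100000 = 96; 96 != 105 -> empty
(144,113): row=0b10010000, col=0b1110001, row AND col = 0b10000 = 16; 16 != 113 -> empty
(205,179): row=0b11001101, col=0b10110011, row AND col = 0b10000001 = 129; 129 != 179 -> empty
(132,78): row=0b10000100, col=0b1001110, row AND col = 0b100 = 4; 4 != 78 -> empty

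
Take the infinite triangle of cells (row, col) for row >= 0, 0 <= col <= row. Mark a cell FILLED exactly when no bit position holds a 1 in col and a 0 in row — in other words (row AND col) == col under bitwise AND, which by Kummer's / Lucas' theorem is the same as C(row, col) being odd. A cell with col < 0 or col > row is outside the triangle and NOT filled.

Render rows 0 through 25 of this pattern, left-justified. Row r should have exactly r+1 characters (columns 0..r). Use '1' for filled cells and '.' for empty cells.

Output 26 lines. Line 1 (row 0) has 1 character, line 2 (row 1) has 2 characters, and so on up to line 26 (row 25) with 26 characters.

Answer: 1
11
1.1
1111
1...1
11..11
1.1.1.1
11111111
1.......1
11......11
1.1.....1.1
1111....1111
1...1...1...1
11..11..11..11
1.1.1.1.1.1.1.1
1111111111111111
1...............1
11..............11
1.1.............1.1
1111............1111
1...1...........1...1
11..11..........11..11
1.1.1.1.........1.1.1.1
11111111........11111111
1.......1.......1.......1
11......11......11......11

Derivation:
r0=0: 1
r1=1: 11
r2=10: 1.1
r3=11: 1111
r4=100: 1...1
r5=101: 11..11
r6=110: 1.1.1.1
r7=111: 11111111
r8=1000: 1.......1
r9=1001: 11......11
r10=1010: 1.1.....1.1
r11=1011: 1111....1111
r12=1100: 1...1...1...1
r13=1101: 11..11..11..11
r14=1110: 1.1.1.1.1.1.1.1
r15=1111: 1111111111111111
r16=10000: 1...............1
r17=10001: 11..............11
r18=10010: 1.1.............1.1
r19=10011: 1111............1111
r20=10100: 1...1...........1...1
r21=10101: 11..11..........11..11
r22=10110: 1.1.1.1.........1.1.1.1
r23=10111: 11111111........11111111
r24=11000: 1.......1.......1.......1
r25=11001: 11......11......11......11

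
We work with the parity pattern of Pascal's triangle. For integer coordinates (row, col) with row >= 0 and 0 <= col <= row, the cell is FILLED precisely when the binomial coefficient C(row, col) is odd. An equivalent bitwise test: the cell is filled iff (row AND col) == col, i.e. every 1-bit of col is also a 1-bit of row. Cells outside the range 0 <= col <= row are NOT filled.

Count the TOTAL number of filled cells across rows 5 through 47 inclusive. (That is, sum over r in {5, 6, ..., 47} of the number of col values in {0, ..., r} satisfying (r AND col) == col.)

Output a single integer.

r5=101 pc2: +4 =4
r6=110 pc2: +4 =8
r7=111 pc3: +8 =16
r8=1000 pc1: +2 =18
r9=1001 pc2: +4 =22
r10=1010 pc2: +4 =26
r11=1011 pc3: +8 =34
r12=1100 pc2: +4 =38
r13=1101 pc3: +8 =46
r14=1110 pc3: +8 =54
r15=1111 pc4: +16 =70
r16=10000 pc1: +2 =72
r17=10001 pc2: +4 =76
r18=10010 pc2: +4 =80
r19=10011 pc3: +8 =88
r20=10100 pc2: +4 =92
r21=10101 pc3: +8 =100
r22=10110 pc3: +8 =108
r23=10111 pc4: +16 =124
r24=11000 pc2: +4 =128
r25=11001 pc3: +8 =136
r26=11010 pc3: +8 =144
r27=11011 pc4: +16 =160
r28=11100 pc3: +8 =168
r29=11101 pc4: +16 =184
r30=11110 pc4: +16 =200
r31=11111 pc5: +32 =232
r32=100000 pc1: +2 =234
r33=100001 pc2: +4 =238
r34=100010 pc2: +4 =242
r35=100011 pc3: +8 =250
r36=100100 pc2: +4 =254
r37=100101 pc3: +8 =262
r38=100110 pc3: +8 =270
r39=100111 pc4: +16 =286
r40=101000 pc2: +4 =290
r41=101001 pc3: +8 =298
r42=101010 pc3: +8 =306
r43=101011 pc4: +16 =322
r44=101100 pc3: +8 =330
r45=101101 pc4: +16 =346
r46=101110 pc4: +16 =362
r47=101111 pc5: +32 =394

Answer: 394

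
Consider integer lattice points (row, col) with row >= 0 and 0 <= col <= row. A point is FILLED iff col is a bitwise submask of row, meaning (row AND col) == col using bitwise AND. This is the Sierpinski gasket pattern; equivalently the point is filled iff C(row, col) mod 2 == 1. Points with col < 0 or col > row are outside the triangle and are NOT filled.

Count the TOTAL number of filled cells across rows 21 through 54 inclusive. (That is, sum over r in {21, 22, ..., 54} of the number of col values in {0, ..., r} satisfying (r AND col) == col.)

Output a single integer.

Answer: 378

Derivation:
r21=10101 pc3: +8 =8
r22=10110 pc3: +8 =16
r23=10111 pc4: +16 =32
r24=11000 pc2: +4 =36
r25=11001 pc3: +8 =44
r26=11010 pc3: +8 =52
r27=11011 pc4: +16 =68
r28=11100 pc3: +8 =76
r29=11101 pc4: +16 =92
r30=11110 pc4: +16 =108
r31=11111 pc5: +32 =140
r32=100000 pc1: +2 =142
r33=100001 pc2: +4 =146
r34=100010 pc2: +4 =150
r35=100011 pc3: +8 =158
r36=100100 pc2: +4 =162
r37=100101 pc3: +8 =170
r38=100110 pc3: +8 =178
r39=100111 pc4: +16 =194
r40=101000 pc2: +4 =198
r41=101001 pc3: +8 =206
r42=101010 pc3: +8 =214
r43=101011 pc4: +16 =230
r44=101100 pc3: +8 =238
r45=101101 pc4: +16 =254
r46=101110 pc4: +16 =270
r47=101111 pc5: +32 =302
r48=110000 pc2: +4 =306
r49=110001 pc3: +8 =314
r50=110010 pc3: +8 =322
r51=110011 pc4: +16 =338
r52=110100 pc3: +8 =346
r53=110101 pc4: +16 =362
r54=110110 pc4: +16 =378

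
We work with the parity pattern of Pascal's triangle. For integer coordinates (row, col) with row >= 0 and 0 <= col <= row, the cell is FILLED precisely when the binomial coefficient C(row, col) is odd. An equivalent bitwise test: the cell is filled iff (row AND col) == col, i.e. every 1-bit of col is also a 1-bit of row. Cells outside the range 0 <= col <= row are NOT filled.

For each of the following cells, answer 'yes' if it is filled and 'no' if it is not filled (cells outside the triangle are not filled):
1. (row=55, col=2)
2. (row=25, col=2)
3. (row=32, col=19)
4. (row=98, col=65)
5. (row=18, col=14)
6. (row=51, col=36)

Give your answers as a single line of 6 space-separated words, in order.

Answer: yes no no no no no

Derivation:
(55,2): row=0b110111, col=0b10, row AND col = 0b10 = 2; 2 == 2 -> filled
(25,2): row=0b11001, col=0b10, row AND col = 0b0 = 0; 0 != 2 -> empty
(32,19): row=0b100000, col=0b10011, row AND col = 0b0 = 0; 0 != 19 -> empty
(98,65): row=0b1100010, col=0b1000001, row AND col = 0b1000000 = 64; 64 != 65 -> empty
(18,14): row=0b10010, col=0b1110, row AND col = 0b10 = 2; 2 != 14 -> empty
(51,36): row=0b110011, col=0b100100, row AND col = 0b100000 = 32; 32 != 36 -> empty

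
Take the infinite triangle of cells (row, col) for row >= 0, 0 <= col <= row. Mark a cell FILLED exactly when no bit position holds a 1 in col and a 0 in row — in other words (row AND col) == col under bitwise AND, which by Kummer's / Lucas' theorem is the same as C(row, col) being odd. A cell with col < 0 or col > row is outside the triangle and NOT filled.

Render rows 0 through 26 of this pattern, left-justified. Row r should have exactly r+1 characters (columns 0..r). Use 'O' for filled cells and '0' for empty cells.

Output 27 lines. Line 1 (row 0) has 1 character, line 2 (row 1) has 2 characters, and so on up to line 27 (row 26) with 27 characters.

r0=0: O
r1=1: OO
r2=10: O0O
r3=11: OOOO
r4=100: O000O
r5=101: OO00OO
r6=110: O0O0O0O
r7=111: OOOOOOOO
r8=1000: O0000000O
r9=1001: OO000000OO
r10=1010: O0O00000O0O
r11=1011: OOOO0000OOOO
r12=1100: O000O000O000O
r13=1101: OO00OO00OO00OO
r14=1110: O0O0O0O0O0O0O0O
r15=1111: OOOOOOOOOOOOOOOO
r16=10000: O000000000000000O
r17=10001: OO00000000000000OO
r18=10010: O0O0000000000000O0O
r19=10011: OOOO000000000000OOOO
r20=10100: O000O00000000000O000O
r21=10101: OO00OO0000000000OO00OO
r22=10110: O0O0O0O000000000O0O0O0O
r23=10111: OOOOOOOO00000000OOOOOOOO
r24=11000: O0000000O0000000O0000000O
r25=11001: OO000000OO000000OO000000OO
r26=11010: O0O00000O0O00000O0O00000O0O

Answer: O
OO
O0O
OOOO
O000O
OO00OO
O0O0O0O
OOOOOOOO
O0000000O
OO000000OO
O0O00000O0O
OOOO0000OOOO
O000O000O000O
OO00OO00OO00OO
O0O0O0O0O0O0O0O
OOOOOOOOOOOOOOOO
O000000000000000O
OO00000000000000OO
O0O0000000000000O0O
OOOO000000000000OOOO
O000O00000000000O000O
OO00OO0000000000OO00OO
O0O0O0O000000000O0O0O0O
OOOOOOOO00000000OOOOOOOO
O0000000O0000000O0000000O
OO000000OO000000OO000000OO
O0O00000O0O00000O0O00000O0O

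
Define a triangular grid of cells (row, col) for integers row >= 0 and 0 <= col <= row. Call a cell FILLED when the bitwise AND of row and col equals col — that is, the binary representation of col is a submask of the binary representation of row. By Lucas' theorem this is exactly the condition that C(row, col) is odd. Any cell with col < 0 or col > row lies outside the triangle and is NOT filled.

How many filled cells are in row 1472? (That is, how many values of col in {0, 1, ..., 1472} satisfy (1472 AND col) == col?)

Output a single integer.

1472 in binary = 10111000000
popcount(1472) = number of 1-bits in 10111000000 = 4
A col c satisfies (1472 AND c) == c iff every set bit of c is also set in 1472; each of the 4 set bits of 1472 can independently be on or off in c.
count = 2^4 = 16

Answer: 16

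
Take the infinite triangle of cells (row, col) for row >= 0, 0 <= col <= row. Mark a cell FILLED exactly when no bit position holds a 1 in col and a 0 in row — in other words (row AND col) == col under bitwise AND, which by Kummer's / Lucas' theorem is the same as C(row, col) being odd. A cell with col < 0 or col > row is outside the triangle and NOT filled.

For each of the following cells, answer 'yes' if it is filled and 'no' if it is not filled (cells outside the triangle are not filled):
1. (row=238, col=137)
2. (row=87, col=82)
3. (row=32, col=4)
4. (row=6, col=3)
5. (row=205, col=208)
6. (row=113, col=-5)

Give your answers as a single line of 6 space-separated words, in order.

(238,137): row=0b11101110, col=0b10001001, row AND col = 0b10001000 = 136; 136 != 137 -> empty
(87,82): row=0b1010111, col=0b1010010, row AND col = 0b1010010 = 82; 82 == 82 -> filled
(32,4): row=0b100000, col=0b100, row AND col = 0b0 = 0; 0 != 4 -> empty
(6,3): row=0b110, col=0b11, row AND col = 0b10 = 2; 2 != 3 -> empty
(205,208): col outside [0, 205] -> not filled
(113,-5): col outside [0, 113] -> not filled

Answer: no yes no no no no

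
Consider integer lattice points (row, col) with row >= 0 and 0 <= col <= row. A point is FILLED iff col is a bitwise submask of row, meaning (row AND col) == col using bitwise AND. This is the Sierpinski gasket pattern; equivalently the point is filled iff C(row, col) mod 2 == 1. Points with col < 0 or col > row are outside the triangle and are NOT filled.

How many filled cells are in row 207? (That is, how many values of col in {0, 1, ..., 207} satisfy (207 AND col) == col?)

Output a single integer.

207 in binary = 11001111
popcount(207) = number of 1-bits in 11001111 = 6
A col c satisfies (207 AND c) == c iff every set bit of c is also set in 207; each of the 6 set bits of 207 can independently be on or off in c.
count = 2^6 = 64

Answer: 64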